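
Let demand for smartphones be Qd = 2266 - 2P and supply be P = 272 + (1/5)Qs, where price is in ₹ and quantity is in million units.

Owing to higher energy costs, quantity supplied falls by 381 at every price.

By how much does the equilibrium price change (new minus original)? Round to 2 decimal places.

+54.43

Solve the original market: 2266 - 2P = 5P - 1360, hence P = 518 and Q = 1230.
The shock moves the curves to Qd = 2266 - 2P and Qs = 5P - 1741.
Clearing the new market: 2266 - 2P = 5P - 1741, so P = 4007/7 ≈ 572.4286 and Q = 7848/7 ≈ 1121.1429.
ΔP = 572.4286 − 518 = +54.43.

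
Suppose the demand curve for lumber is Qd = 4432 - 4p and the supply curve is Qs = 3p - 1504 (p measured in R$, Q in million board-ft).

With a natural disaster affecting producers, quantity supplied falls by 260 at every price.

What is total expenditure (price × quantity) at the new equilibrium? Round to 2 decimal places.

Before the shock: 4432 - 4p = 3p - 1504 ⇒ 5936 = 7p ⇒ p = 848, Q = 1040.
The shock moves the curves to Qd = 4432 - 4p and Qs = 3p - 1764.
Setting them equal: 4432 - 4p = 3p - 1764 → 6196 = 7p, so p = 6196/7 ≈ 885.1429 and Q = 6240/7 ≈ 891.4286.
New expenditure = 885.1429 × 891.4286 = 789041.63.

789041.63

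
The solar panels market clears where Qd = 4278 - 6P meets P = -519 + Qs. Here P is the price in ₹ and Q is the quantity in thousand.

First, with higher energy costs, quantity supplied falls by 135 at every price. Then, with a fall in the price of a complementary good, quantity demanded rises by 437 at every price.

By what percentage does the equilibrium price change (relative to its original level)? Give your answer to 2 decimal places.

+15.22

Original equilibrium: 4278 - 6P = P + 519 gives 3759 = 7P, so P = 537 and Q = 1056.
The shock moves the curves to Qd = 4715 - 6P and Qs = P + 384.
New equilibrium: 4715 - 6P = P + 384 ⇒ 4331 = 7P ⇒ P = 4331/7 ≈ 618.7143, Q = 7019/7 ≈ 1002.7143.
%ΔP = (618.7143 − 537) / 537 × 100 = +15.22%.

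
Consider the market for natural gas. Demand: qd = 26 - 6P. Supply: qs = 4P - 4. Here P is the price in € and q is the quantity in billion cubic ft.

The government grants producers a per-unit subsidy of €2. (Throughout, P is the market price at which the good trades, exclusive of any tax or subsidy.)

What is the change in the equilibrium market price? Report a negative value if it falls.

-0.8

Solve the original market: 26 - 6P = 4P - 4, hence P = 3 and q = 8.
Since sellers receive the price plus the subsidy, the effective supply curve becomes qs = 4P + 4.
Setting them equal: 26 - 6P = 4P + 4 → 22 = 10P, so P = 2.2 and q = 12.8.
ΔP = 2.2 − 3 = -0.8.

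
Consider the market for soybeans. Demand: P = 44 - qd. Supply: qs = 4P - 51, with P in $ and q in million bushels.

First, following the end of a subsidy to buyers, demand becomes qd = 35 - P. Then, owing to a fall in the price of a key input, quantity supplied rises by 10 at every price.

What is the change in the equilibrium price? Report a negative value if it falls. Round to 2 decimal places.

-3.80

Initially, 44 - P = 4P - 51, so 95 = 5P and P = 19, q = 25.
With the change applied: demand qd = 35 - P, supply qs = 4P - 41.
Setting them equal: 35 - P = 4P - 41 → 76 = 5P, so P = 15.2 and q = 19.8.
ΔP = 15.2 − 19 = -3.80.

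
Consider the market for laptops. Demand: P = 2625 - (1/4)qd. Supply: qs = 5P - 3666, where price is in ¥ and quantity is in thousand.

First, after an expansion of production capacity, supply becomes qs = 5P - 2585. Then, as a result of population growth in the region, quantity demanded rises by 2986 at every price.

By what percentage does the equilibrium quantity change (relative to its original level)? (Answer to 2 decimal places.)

+50.89

Original equilibrium: 10500 - 4P = 5P - 3666 gives 14166 = 9P, so P = 1574 and q = 4204.
The new curves are qd = 13486 - 4P (demand) and qs = 5P - 2585 (supply).
Setting them equal: 13486 - 4P = 5P - 2585 → 16071 = 9P, so P = 5357/3 ≈ 1785.6667 and q = 19030/3 ≈ 6343.3333.
%Δq = (6343.3333 − 4204) / 4204 × 100 = +50.89%.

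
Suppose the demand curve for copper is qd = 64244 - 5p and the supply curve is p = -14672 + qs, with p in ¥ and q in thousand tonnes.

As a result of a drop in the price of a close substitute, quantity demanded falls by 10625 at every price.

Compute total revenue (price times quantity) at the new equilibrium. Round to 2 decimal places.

Before the shock: 64244 - 5p = p + 14672 ⇒ 49572 = 6p ⇒ p = 8262, q = 22934.
The new curves are qd = 53619 - 5p (demand) and qs = p + 14672 (supply).
New equilibrium: 53619 - 5p = p + 14672 ⇒ 38947 = 6p ⇒ p = 38947/6 ≈ 6491.1667, q = 126979/6 ≈ 21163.1667.
New expenditure = 6491.1667 × 21163.1667 = 137373642.03.

137373642.03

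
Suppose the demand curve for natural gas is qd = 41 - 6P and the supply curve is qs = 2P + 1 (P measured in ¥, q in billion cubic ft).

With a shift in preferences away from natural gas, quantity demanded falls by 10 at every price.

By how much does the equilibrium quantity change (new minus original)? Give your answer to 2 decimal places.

Before the shock: 41 - 6P = 2P + 1 ⇒ 40 = 8P ⇒ P = 5, q = 11.
With the change applied: demand qd = 31 - 6P, supply qs = 2P + 1.
New equilibrium: 31 - 6P = 2P + 1 ⇒ 30 = 8P ⇒ P = 3.75, q = 8.5.
Δq = 8.5 − 11 = -2.50.

-2.50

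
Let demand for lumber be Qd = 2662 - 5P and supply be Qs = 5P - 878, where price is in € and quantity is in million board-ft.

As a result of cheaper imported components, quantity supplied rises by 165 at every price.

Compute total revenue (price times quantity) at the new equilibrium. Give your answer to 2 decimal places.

Before the shock: 2662 - 5P = 5P - 878 ⇒ 3540 = 10P ⇒ P = 354, Q = 892.
The new curves are Qd = 2662 - 5P (demand) and Qs = 5P - 713 (supply).
New equilibrium: 2662 - 5P = 5P - 713 ⇒ 3375 = 10P ⇒ P = 337.5, Q = 974.5.
New expenditure = 337.5 × 974.5 = 328893.75.

328893.75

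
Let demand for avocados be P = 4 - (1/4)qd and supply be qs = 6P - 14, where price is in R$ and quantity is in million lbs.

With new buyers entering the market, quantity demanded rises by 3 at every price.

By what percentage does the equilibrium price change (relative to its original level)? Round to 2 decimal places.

Original equilibrium: 16 - 4P = 6P - 14 gives 30 = 10P, so P = 3 and q = 4.
After the shift, demand is qd = 19 - 4P and supply is qs = 6P - 14.
Equate the new curves: 19 - 4P = 6P - 14, giving 33 = 10P, P = 3.3, q = 5.8.
%ΔP = (3.3 − 3) / 3 × 100 = +10.00%.

+10.00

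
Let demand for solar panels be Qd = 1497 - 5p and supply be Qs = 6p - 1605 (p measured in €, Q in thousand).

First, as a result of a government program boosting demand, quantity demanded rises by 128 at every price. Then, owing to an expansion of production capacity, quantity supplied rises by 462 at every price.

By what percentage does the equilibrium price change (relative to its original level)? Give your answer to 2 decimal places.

-10.77

Before the shock: 1497 - 5p = 6p - 1605 ⇒ 3102 = 11p ⇒ p = 282, Q = 87.
The shock moves the curves to Qd = 1625 - 5p and Qs = 6p - 1143.
Clearing the new market: 1625 - 5p = 6p - 1143, so p = 2768/11 ≈ 251.6364 and Q = 4035/11 ≈ 366.8182.
%Δp = (251.6364 − 282) / 282 × 100 = -10.77%.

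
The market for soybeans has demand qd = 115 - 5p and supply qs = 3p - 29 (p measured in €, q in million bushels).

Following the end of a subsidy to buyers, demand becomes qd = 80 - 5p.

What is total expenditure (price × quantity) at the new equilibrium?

Before the shock: 115 - 5p = 3p - 29 ⇒ 144 = 8p ⇒ p = 18, q = 25.
After the shift, demand is qd = 80 - 5p and supply is qs = 3p - 29.
Equate the new curves: 80 - 5p = 3p - 29, giving 109 = 8p, p = 13.625, q = 11.875.
New expenditure = 13.625 × 11.875 = 161.796875.

161.796875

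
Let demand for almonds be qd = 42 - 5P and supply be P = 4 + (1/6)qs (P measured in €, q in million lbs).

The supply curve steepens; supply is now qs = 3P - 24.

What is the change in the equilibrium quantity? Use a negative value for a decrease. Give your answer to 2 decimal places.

-11.25

Original equilibrium: 42 - 5P = 6P - 24 gives 66 = 11P, so P = 6 and q = 12.
The new curves are qd = 42 - 5P (demand) and qs = 3P - 24 (supply).
Equate the new curves: 42 - 5P = 3P - 24, giving 66 = 8P, P = 8.25, q = 0.75.
Δq = 0.75 − 12 = -11.25.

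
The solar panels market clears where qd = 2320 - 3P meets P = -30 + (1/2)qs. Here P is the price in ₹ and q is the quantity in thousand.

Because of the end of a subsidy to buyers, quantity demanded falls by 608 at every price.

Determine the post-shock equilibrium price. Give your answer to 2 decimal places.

Solve the original market: 2320 - 3P = 2P + 60, hence P = 452 and q = 964.
The new curves are qd = 1712 - 3P (demand) and qs = 2P + 60 (supply).
Clearing the new market: 1712 - 3P = 2P + 60, so P = 330.4 and q = 720.8.

330.40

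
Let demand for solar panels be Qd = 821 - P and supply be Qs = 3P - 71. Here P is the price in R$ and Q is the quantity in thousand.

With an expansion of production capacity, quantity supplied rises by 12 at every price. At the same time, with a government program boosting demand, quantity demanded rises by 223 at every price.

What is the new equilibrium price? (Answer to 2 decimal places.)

Before the shock: 821 - P = 3P - 71 ⇒ 892 = 4P ⇒ P = 223, Q = 598.
The new curves are Qd = 1044 - P (demand) and Qs = 3P - 59 (supply).
Equate the new curves: 1044 - P = 3P - 59, giving 1103 = 4P, P = 275.75, Q = 768.25.

275.75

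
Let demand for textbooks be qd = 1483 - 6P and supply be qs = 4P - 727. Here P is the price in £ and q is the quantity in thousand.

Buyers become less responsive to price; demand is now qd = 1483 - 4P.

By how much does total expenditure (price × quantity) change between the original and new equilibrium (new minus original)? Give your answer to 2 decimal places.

+69725.50

Initially, 1483 - 6P = 4P - 727, so 2210 = 10P and P = 221, q = 157.
The new curves are qd = 1483 - 4P (demand) and qs = 4P - 727 (supply).
Setting them equal: 1483 - 4P = 4P - 727 → 2210 = 8P, so P = 276.25 and q = 378.
Expenditure moves from 221×157 = 34697 to 276.25×378 = 104422.5; change = +69725.50.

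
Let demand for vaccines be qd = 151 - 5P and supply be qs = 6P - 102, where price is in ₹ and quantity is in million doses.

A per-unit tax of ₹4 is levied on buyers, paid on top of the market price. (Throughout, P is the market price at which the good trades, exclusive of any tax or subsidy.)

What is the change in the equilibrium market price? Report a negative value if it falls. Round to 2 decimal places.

Solve the original market: 151 - 5P = 6P - 102, hence P = 23 and q = 36.
Since buyers pay the price plus the tax, the effective demand curve becomes qd = 131 - 5P.
Setting them equal: 131 - 5P = 6P - 102 → 233 = 11P, so P = 233/11 ≈ 21.1818 and q = 276/11 ≈ 25.0909.
ΔP = 21.1818 − 23 = -1.82.

-1.82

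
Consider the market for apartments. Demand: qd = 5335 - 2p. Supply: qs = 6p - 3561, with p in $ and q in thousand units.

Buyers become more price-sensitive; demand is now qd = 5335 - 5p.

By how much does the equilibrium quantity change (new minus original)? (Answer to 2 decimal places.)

-1819.64

Before the shock: 5335 - 2p = 6p - 3561 ⇒ 8896 = 8p ⇒ p = 1112, q = 3111.
After the shift, demand is qd = 5335 - 5p and supply is qs = 6p - 3561.
Clearing the new market: 5335 - 5p = 6p - 3561, so p = 8896/11 ≈ 808.7273 and q = 14205/11 ≈ 1291.3636.
Δq = 1291.3636 − 3111 = -1819.64.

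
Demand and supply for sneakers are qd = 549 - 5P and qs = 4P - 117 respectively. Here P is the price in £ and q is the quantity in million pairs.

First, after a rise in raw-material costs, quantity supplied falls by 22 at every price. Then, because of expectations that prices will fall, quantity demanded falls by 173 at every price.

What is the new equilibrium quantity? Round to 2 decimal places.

Initially, 549 - 5P = 4P - 117, so 666 = 9P and P = 74, q = 179.
With the change applied: demand qd = 376 - 5P, supply qs = 4P - 139.
Equate the new curves: 376 - 5P = 4P - 139, giving 515 = 9P, P = 515/9 ≈ 57.2222, q = 809/9 ≈ 89.8889.

89.89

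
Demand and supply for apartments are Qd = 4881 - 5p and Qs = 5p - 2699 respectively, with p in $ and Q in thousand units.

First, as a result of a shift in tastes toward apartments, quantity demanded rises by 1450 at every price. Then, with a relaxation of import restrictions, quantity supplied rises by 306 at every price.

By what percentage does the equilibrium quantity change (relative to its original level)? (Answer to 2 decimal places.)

Original equilibrium: 4881 - 5p = 5p - 2699 gives 7580 = 10p, so p = 758 and Q = 1091.
With the change applied: demand Qd = 6331 - 5p, supply Qs = 5p - 2393.
Clearing the new market: 6331 - 5p = 5p - 2393, so p = 872.4 and Q = 1969.
%ΔQ = (1969 − 1091) / 1091 × 100 = +80.48%.

+80.48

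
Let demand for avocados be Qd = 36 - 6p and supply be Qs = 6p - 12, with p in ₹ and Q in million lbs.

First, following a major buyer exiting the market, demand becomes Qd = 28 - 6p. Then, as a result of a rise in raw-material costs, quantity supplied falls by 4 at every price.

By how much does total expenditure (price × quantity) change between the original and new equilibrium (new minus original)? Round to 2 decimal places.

Before the shock: 36 - 6p = 6p - 12 ⇒ 48 = 12p ⇒ p = 4, Q = 12.
With the change applied: demand Qd = 28 - 6p, supply Qs = 6p - 16.
Clearing the new market: 28 - 6p = 6p - 16, so p = 11/3 ≈ 3.6667 and Q = 6.
Expenditure moves from 4×12 = 48 to 3.6667×6 = 22; change = -26.00.

-26.00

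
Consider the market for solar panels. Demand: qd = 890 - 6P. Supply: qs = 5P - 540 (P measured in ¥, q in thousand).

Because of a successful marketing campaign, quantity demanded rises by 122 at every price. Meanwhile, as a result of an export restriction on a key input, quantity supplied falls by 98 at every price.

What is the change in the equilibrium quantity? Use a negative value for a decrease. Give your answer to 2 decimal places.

+2.00

Initially, 890 - 6P = 5P - 540, so 1430 = 11P and P = 130, q = 110.
The shock moves the curves to qd = 1012 - 6P and qs = 5P - 638.
Setting them equal: 1012 - 6P = 5P - 638 → 1650 = 11P, so P = 150 and q = 112.
Δq = 112 − 110 = +2.00.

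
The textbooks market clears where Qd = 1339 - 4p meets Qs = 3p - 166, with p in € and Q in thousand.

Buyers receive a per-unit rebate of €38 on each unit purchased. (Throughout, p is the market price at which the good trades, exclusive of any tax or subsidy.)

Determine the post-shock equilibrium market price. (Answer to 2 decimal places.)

236.71

Solve the original market: 1339 - 4p = 3p - 166, hence p = 215 and Q = 479.
Since buyers' out-of-pocket price is the market price minus the rebate, the effective demand curve becomes Qd = 1491 - 4p.
Equate the new curves: 1491 - 4p = 3p - 166, giving 1657 = 7p, p = 1657/7 ≈ 236.7143, Q = 3809/7 ≈ 544.1429.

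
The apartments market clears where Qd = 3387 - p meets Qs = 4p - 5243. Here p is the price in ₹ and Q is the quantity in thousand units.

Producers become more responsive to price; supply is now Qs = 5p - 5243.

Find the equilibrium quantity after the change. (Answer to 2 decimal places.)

Solve the original market: 3387 - p = 4p - 5243, hence p = 1726 and Q = 1661.
After the shift, demand is Qd = 3387 - p and supply is Qs = 5p - 5243.
Setting them equal: 3387 - p = 5p - 5243 → 8630 = 6p, so p = 4315/3 ≈ 1438.3333 and Q = 5846/3 ≈ 1948.6667.

1948.67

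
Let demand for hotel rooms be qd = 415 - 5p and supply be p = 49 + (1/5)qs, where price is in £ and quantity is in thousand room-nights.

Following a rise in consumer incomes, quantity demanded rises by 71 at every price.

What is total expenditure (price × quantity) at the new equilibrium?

8808.55

Original equilibrium: 415 - 5p = 5p - 245 gives 660 = 10p, so p = 66 and q = 85.
The shock moves the curves to qd = 486 - 5p and qs = 5p - 245.
Clearing the new market: 486 - 5p = 5p - 245, so p = 73.1 and q = 120.5.
New expenditure = 73.1 × 120.5 = 8808.55.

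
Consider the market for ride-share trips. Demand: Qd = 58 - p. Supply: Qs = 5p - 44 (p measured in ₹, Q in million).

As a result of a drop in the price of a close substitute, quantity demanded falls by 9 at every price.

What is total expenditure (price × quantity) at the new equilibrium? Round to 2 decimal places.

519.25

Initially, 58 - p = 5p - 44, so 102 = 6p and p = 17, Q = 41.
After the shift, demand is Qd = 49 - p and supply is Qs = 5p - 44.
Clearing the new market: 49 - p = 5p - 44, so p = 15.5 and Q = 33.5.
New expenditure = 15.5 × 33.5 = 519.25.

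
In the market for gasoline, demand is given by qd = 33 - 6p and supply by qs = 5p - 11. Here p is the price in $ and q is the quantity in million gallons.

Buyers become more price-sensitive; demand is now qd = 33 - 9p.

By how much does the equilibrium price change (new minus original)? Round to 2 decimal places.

Solve the original market: 33 - 6p = 5p - 11, hence p = 4 and q = 9.
With the change applied: demand qd = 33 - 9p, supply qs = 5p - 11.
Setting them equal: 33 - 9p = 5p - 11 → 44 = 14p, so p = 22/7 ≈ 3.1429 and q = 33/7 ≈ 4.7143.
Δp = 3.1429 − 4 = -0.86.

-0.86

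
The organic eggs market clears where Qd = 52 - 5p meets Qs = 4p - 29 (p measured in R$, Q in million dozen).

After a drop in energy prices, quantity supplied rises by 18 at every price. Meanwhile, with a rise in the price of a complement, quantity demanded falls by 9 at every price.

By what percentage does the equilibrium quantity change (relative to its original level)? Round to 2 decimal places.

+85.71

Solve the original market: 52 - 5p = 4p - 29, hence p = 9 and Q = 7.
After the shift, demand is Qd = 43 - 5p and supply is Qs = 4p - 11.
New equilibrium: 43 - 5p = 4p - 11 ⇒ 54 = 9p ⇒ p = 6, Q = 13.
%ΔQ = (13 − 7) / 7 × 100 = +85.71%.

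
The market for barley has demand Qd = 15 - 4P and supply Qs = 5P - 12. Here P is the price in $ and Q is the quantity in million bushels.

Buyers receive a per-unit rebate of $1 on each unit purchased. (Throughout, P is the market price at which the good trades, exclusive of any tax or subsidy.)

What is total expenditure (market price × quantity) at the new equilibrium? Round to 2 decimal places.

Original equilibrium: 15 - 4P = 5P - 12 gives 27 = 9P, so P = 3 and Q = 3.
Since buyers' out-of-pocket price is the market price minus the rebate, the effective demand curve becomes Qd = 19 - 4P.
Clearing the new market: 19 - 4P = 5P - 12, so P = 31/9 ≈ 3.4444 and Q = 47/9 ≈ 5.2222.
New expenditure = 3.4444 × 5.2222 = 17.99.

17.99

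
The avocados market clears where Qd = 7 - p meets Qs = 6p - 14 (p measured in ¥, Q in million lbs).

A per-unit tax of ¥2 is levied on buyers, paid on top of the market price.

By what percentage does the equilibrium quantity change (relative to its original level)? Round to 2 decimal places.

Original equilibrium: 7 - p = 6p - 14 gives 21 = 7p, so p = 3 and Q = 4.
Since buyers pay the price plus the tax, the effective demand curve becomes Qd = 5 - p.
Setting them equal: 5 - p = 6p - 14 → 19 = 7p, so p = 19/7 ≈ 2.7143 and Q = 16/7 ≈ 2.2857.
%ΔQ = (2.2857 − 4) / 4 × 100 = -42.86%.

-42.86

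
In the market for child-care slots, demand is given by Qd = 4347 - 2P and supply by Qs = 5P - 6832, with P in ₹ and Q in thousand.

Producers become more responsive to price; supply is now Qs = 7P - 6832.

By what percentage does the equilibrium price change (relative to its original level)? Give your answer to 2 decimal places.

Original equilibrium: 4347 - 2P = 5P - 6832 gives 11179 = 7P, so P = 1597 and Q = 1153.
The shock moves the curves to Qd = 4347 - 2P and Qs = 7P - 6832.
Setting them equal: 4347 - 2P = 7P - 6832 → 11179 = 9P, so P = 11179/9 ≈ 1242.1111 and Q = 16765/9 ≈ 1862.7778.
%ΔP = (1242.1111 − 1597) / 1597 × 100 = -22.22%.

-22.22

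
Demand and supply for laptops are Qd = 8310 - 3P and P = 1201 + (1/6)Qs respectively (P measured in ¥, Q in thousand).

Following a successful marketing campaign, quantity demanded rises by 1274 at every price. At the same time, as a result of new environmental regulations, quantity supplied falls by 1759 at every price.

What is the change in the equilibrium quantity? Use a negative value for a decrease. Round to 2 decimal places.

+263.00

Original equilibrium: 8310 - 3P = 6P - 7206 gives 15516 = 9P, so P = 1724 and Q = 3138.
After the shift, demand is Qd = 9584 - 3P and supply is Qs = 6P - 8965.
Equate the new curves: 9584 - 3P = 6P - 8965, giving 18549 = 9P, P = 2061, Q = 3401.
ΔQ = 3401 − 3138 = +263.00.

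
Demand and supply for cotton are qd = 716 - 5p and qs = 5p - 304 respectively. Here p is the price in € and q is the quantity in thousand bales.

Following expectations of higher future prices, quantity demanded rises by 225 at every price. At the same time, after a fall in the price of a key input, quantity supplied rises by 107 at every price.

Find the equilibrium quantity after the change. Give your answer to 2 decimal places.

372.00

Initially, 716 - 5p = 5p - 304, so 1020 = 10p and p = 102, q = 206.
With the change applied: demand qd = 941 - 5p, supply qs = 5p - 197.
New equilibrium: 941 - 5p = 5p - 197 ⇒ 1138 = 10p ⇒ p = 113.8, q = 372.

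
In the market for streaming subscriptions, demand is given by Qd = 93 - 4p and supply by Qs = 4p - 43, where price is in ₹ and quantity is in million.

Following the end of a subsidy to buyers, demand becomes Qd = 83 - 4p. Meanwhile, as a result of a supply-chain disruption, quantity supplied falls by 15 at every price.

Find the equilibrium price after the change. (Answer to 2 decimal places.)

17.63

Before the shock: 93 - 4p = 4p - 43 ⇒ 136 = 8p ⇒ p = 17, Q = 25.
The shock moves the curves to Qd = 83 - 4p and Qs = 4p - 58.
Equate the new curves: 83 - 4p = 4p - 58, giving 141 = 8p, p = 17.625, Q = 12.5.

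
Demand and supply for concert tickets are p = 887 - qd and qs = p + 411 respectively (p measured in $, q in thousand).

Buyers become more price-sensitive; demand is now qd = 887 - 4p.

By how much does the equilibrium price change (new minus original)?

-142.8

Before the shock: 887 - p = p + 411 ⇒ 476 = 2p ⇒ p = 238, q = 649.
The shock moves the curves to qd = 887 - 4p and qs = p + 411.
Setting them equal: 887 - 4p = p + 411 → 476 = 5p, so p = 95.2 and q = 506.2.
Δp = 95.2 − 238 = -142.8.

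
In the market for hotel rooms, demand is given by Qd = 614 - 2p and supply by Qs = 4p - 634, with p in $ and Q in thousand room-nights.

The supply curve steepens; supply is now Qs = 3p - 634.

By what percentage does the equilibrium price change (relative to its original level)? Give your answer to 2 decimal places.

+20.00

Before the shock: 614 - 2p = 4p - 634 ⇒ 1248 = 6p ⇒ p = 208, Q = 198.
With the change applied: demand Qd = 614 - 2p, supply Qs = 3p - 634.
Clearing the new market: 614 - 2p = 3p - 634, so p = 249.6 and Q = 114.8.
%Δp = (249.6 − 208) / 208 × 100 = +20.00%.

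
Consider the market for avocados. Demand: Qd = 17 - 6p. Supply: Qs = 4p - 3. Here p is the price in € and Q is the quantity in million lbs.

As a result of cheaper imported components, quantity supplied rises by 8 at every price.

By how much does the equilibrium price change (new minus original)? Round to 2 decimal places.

-0.80

Before the shock: 17 - 6p = 4p - 3 ⇒ 20 = 10p ⇒ p = 2, Q = 5.
The shock moves the curves to Qd = 17 - 6p and Qs = 4p + 5.
Setting them equal: 17 - 6p = 4p + 5 → 12 = 10p, so p = 1.2 and Q = 9.8.
Δp = 1.2 − 2 = -0.80.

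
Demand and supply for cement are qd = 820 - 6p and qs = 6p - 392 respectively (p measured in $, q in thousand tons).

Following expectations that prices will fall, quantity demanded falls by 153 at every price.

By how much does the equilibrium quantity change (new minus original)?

-76.5

Original equilibrium: 820 - 6p = 6p - 392 gives 1212 = 12p, so p = 101 and q = 214.
After the shift, demand is qd = 667 - 6p and supply is qs = 6p - 392.
Equate the new curves: 667 - 6p = 6p - 392, giving 1059 = 12p, p = 88.25, q = 137.5.
Δq = 137.5 − 214 = -76.5.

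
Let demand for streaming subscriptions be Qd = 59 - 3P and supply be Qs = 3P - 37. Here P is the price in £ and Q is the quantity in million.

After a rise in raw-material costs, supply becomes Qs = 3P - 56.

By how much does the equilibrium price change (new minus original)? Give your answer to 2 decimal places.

+3.17

Before the shock: 59 - 3P = 3P - 37 ⇒ 96 = 6P ⇒ P = 16, Q = 11.
After the shift, demand is Qd = 59 - 3P and supply is Qs = 3P - 56.
Setting them equal: 59 - 3P = 3P - 56 → 115 = 6P, so P = 115/6 ≈ 19.1667 and Q = 1.5.
ΔP = 19.1667 − 16 = +3.17.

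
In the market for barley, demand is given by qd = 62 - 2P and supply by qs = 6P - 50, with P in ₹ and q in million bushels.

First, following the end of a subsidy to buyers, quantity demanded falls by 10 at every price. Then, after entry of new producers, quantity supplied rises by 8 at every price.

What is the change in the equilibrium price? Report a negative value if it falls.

-2.25

Before the shock: 62 - 2P = 6P - 50 ⇒ 112 = 8P ⇒ P = 14, q = 34.
After the shift, demand is qd = 52 - 2P and supply is qs = 6P - 42.
Clearing the new market: 52 - 2P = 6P - 42, so P = 11.75 and q = 28.5.
ΔP = 11.75 − 14 = -2.25.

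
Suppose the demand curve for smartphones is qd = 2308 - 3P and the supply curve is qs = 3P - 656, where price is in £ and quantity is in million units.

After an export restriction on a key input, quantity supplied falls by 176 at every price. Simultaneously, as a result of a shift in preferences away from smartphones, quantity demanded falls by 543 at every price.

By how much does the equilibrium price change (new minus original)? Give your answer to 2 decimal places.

Original equilibrium: 2308 - 3P = 3P - 656 gives 2964 = 6P, so P = 494 and q = 826.
The new curves are qd = 1765 - 3P (demand) and qs = 3P - 832 (supply).
Clearing the new market: 1765 - 3P = 3P - 832, so P = 2597/6 ≈ 432.8333 and q = 466.5.
ΔP = 432.8333 − 494 = -61.17.

-61.17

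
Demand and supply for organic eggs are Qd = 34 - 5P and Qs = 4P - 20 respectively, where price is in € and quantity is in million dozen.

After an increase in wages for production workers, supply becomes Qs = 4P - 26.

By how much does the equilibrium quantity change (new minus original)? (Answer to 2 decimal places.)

Initially, 34 - 5P = 4P - 20, so 54 = 9P and P = 6, Q = 4.
After the shift, demand is Qd = 34 - 5P and supply is Qs = 4P - 26.
Equate the new curves: 34 - 5P = 4P - 26, giving 60 = 9P, P = 20/3 ≈ 6.6667, Q = 2/3 ≈ 0.6667.
ΔQ = 0.6667 − 4 = -3.33.

-3.33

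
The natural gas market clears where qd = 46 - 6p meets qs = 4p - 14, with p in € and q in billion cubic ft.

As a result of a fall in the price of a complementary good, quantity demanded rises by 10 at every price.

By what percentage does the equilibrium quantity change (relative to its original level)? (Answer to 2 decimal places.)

+40.00

Initially, 46 - 6p = 4p - 14, so 60 = 10p and p = 6, q = 10.
With the change applied: demand qd = 56 - 6p, supply qs = 4p - 14.
Clearing the new market: 56 - 6p = 4p - 14, so p = 7 and q = 14.
%Δq = (14 − 10) / 10 × 100 = +40.00%.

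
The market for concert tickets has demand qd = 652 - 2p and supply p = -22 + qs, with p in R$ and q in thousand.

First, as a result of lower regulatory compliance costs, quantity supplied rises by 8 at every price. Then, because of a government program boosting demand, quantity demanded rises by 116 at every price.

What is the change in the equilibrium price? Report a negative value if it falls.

+36

Initially, 652 - 2p = p + 22, so 630 = 3p and p = 210, q = 232.
The new curves are qd = 768 - 2p (demand) and qs = p + 30 (supply).
Clearing the new market: 768 - 2p = p + 30, so p = 246 and q = 276.
Δp = 246 − 210 = +36.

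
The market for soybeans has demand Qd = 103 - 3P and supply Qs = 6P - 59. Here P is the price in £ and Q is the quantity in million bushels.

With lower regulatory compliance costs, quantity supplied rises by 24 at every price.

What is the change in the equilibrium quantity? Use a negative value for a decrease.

+8

Before the shock: 103 - 3P = 6P - 59 ⇒ 162 = 9P ⇒ P = 18, Q = 49.
After the shift, demand is Qd = 103 - 3P and supply is Qs = 6P - 35.
Equate the new curves: 103 - 3P = 6P - 35, giving 138 = 9P, P = 46/3 ≈ 15.3333, Q = 57.
ΔQ = 57 − 49 = +8.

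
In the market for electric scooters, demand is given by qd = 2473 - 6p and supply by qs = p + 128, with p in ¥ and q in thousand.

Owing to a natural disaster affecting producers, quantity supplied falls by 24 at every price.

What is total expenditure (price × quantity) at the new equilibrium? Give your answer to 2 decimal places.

149730.47

Solve the original market: 2473 - 6p = p + 128, hence p = 335 and q = 463.
With the change applied: demand qd = 2473 - 6p, supply qs = p + 104.
New equilibrium: 2473 - 6p = p + 104 ⇒ 2369 = 7p ⇒ p = 2369/7 ≈ 338.4286, q = 3097/7 ≈ 442.4286.
New expenditure = 338.4286 × 442.4286 = 149730.47.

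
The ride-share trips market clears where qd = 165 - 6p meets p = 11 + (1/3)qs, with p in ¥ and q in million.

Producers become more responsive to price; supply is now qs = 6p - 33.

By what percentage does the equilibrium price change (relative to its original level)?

Before the shock: 165 - 6p = 3p - 33 ⇒ 198 = 9p ⇒ p = 22, q = 33.
After the shift, demand is qd = 165 - 6p and supply is qs = 6p - 33.
Equate the new curves: 165 - 6p = 6p - 33, giving 198 = 12p, p = 16.5, q = 66.
%Δp = (16.5 − 22) / 22 × 100 = -25%.

-25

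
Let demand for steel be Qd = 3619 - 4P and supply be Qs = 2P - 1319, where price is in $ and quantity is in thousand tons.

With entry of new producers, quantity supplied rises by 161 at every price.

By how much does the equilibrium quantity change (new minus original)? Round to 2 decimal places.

+107.33

Solve the original market: 3619 - 4P = 2P - 1319, hence P = 823 and Q = 327.
The new curves are Qd = 3619 - 4P (demand) and Qs = 2P - 1158 (supply).
Setting them equal: 3619 - 4P = 2P - 1158 → 4777 = 6P, so P = 4777/6 ≈ 796.1667 and Q = 1303/3 ≈ 434.3333.
ΔQ = 434.3333 − 327 = +107.33.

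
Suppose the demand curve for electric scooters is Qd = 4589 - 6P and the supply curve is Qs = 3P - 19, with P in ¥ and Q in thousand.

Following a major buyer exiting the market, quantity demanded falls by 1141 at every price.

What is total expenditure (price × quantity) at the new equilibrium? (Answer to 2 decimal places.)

437869.26

Before the shock: 4589 - 6P = 3P - 19 ⇒ 4608 = 9P ⇒ P = 512, Q = 1517.
After the shift, demand is Qd = 3448 - 6P and supply is Qs = 3P - 19.
Equate the new curves: 3448 - 6P = 3P - 19, giving 3467 = 9P, P = 3467/9 ≈ 385.2222, Q = 3410/3 ≈ 1136.6667.
New expenditure = 385.2222 × 1136.6667 = 437869.26.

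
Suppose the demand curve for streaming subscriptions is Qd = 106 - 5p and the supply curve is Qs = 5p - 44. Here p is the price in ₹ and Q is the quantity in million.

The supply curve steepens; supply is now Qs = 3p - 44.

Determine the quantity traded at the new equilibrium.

12.25

Solve the original market: 106 - 5p = 5p - 44, hence p = 15 and Q = 31.
The new curves are Qd = 106 - 5p (demand) and Qs = 3p - 44 (supply).
Equate the new curves: 106 - 5p = 3p - 44, giving 150 = 8p, p = 18.75, Q = 12.25.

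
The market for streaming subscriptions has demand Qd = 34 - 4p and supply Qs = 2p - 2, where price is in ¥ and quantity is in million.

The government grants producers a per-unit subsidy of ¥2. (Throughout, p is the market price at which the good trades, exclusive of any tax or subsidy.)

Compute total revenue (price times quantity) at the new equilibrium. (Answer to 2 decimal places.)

67.56

Initially, 34 - 4p = 2p - 2, so 36 = 6p and p = 6, Q = 10.
Since sellers receive the price plus the subsidy, the effective supply curve becomes Qs = 2p + 2.
Setting them equal: 34 - 4p = 2p + 2 → 32 = 6p, so p = 16/3 ≈ 5.3333 and Q = 38/3 ≈ 12.6667.
New expenditure = 5.3333 × 12.6667 = 67.56.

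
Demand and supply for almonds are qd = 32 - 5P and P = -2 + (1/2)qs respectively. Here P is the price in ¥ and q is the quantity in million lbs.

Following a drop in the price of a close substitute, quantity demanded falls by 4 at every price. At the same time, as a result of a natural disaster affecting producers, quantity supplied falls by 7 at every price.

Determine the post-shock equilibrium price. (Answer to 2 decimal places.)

4.43

Solve the original market: 32 - 5P = 2P + 4, hence P = 4 and q = 12.
After the shift, demand is qd = 28 - 5P and supply is qs = 2P - 3.
New equilibrium: 28 - 5P = 2P - 3 ⇒ 31 = 7P ⇒ P = 31/7 ≈ 4.4286, q = 41/7 ≈ 5.8571.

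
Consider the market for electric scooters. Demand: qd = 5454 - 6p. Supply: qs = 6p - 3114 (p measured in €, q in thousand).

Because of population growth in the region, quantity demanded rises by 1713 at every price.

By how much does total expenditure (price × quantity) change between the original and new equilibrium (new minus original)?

+900823.875

Solve the original market: 5454 - 6p = 6p - 3114, hence p = 714 and q = 1170.
After the shift, demand is qd = 7167 - 6p and supply is qs = 6p - 3114.
Clearing the new market: 7167 - 6p = 6p - 3114, so p = 856.75 and q = 2026.5.
Expenditure moves from 714×1170 = 835380 to 856.75×2026.5 = 1736203.875; change = +900823.875.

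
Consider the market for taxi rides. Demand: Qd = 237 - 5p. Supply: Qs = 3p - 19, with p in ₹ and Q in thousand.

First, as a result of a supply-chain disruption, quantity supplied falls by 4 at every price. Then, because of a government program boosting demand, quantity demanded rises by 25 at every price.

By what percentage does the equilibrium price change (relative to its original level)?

Before the shock: 237 - 5p = 3p - 19 ⇒ 256 = 8p ⇒ p = 32, Q = 77.
After the shift, demand is Qd = 262 - 5p and supply is Qs = 3p - 23.
Equate the new curves: 262 - 5p = 3p - 23, giving 285 = 8p, p = 35.625, Q = 83.875.
%Δp = (35.625 − 32) / 32 × 100 = +11.328125%.

+11.328125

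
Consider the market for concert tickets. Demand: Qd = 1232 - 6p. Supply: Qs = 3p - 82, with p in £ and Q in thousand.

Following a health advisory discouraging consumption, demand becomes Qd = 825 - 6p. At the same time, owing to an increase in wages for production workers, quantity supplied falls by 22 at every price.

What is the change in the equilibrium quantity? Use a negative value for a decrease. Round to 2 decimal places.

Initially, 1232 - 6p = 3p - 82, so 1314 = 9p and p = 146, Q = 356.
After the shift, demand is Qd = 825 - 6p and supply is Qs = 3p - 104.
Equate the new curves: 825 - 6p = 3p - 104, giving 929 = 9p, p = 929/9 ≈ 103.2222, Q = 617/3 ≈ 205.6667.
ΔQ = 205.6667 − 356 = -150.33.

-150.33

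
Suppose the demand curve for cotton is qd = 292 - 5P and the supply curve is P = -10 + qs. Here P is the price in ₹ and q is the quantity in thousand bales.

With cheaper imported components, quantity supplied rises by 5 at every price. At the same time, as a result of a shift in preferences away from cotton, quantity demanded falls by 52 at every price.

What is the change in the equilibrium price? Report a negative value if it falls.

Before the shock: 292 - 5P = P + 10 ⇒ 282 = 6P ⇒ P = 47, q = 57.
With the change applied: demand qd = 240 - 5P, supply qs = P + 15.
New equilibrium: 240 - 5P = P + 15 ⇒ 225 = 6P ⇒ P = 37.5, q = 52.5.
ΔP = 37.5 − 47 = -9.5.

-9.5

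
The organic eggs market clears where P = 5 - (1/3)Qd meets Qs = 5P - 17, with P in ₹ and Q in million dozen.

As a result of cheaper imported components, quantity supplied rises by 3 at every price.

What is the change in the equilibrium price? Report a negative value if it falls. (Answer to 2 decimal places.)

Solve the original market: 15 - 3P = 5P - 17, hence P = 4 and Q = 3.
With the change applied: demand Qd = 15 - 3P, supply Qs = 5P - 14.
Setting them equal: 15 - 3P = 5P - 14 → 29 = 8P, so P = 3.625 and Q = 4.125.
ΔP = 3.625 − 4 = -0.38.

-0.38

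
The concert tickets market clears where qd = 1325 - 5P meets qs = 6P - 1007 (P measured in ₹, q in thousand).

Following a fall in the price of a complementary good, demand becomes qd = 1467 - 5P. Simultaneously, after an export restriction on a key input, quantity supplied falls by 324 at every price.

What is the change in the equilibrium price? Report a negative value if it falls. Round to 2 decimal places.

+42.36

Initially, 1325 - 5P = 6P - 1007, so 2332 = 11P and P = 212, q = 265.
The new curves are qd = 1467 - 5P (demand) and qs = 6P - 1331 (supply).
Equate the new curves: 1467 - 5P = 6P - 1331, giving 2798 = 11P, P = 2798/11 ≈ 254.3636, q = 2147/11 ≈ 195.1818.
ΔP = 254.3636 − 212 = +42.36.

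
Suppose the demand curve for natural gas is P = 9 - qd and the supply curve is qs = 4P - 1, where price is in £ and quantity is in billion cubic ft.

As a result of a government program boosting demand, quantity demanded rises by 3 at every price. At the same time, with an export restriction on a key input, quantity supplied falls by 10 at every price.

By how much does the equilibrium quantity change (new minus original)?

Initially, 9 - P = 4P - 1, so 10 = 5P and P = 2, q = 7.
With the change applied: demand qd = 12 - P, supply qs = 4P - 11.
Equate the new curves: 12 - P = 4P - 11, giving 23 = 5P, P = 4.6, q = 7.4.
Δq = 7.4 − 7 = +0.4.

+0.4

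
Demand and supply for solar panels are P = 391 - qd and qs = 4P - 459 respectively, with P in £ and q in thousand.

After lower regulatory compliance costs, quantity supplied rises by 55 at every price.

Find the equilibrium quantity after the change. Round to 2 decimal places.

232.00

Solve the original market: 391 - P = 4P - 459, hence P = 170 and q = 221.
With the change applied: demand qd = 391 - P, supply qs = 4P - 404.
New equilibrium: 391 - P = 4P - 404 ⇒ 795 = 5P ⇒ P = 159, q = 232.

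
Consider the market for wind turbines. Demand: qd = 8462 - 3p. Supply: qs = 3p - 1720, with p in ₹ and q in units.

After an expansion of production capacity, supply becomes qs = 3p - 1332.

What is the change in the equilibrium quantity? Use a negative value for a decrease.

+194

Original equilibrium: 8462 - 3p = 3p - 1720 gives 10182 = 6p, so p = 1697 and q = 3371.
The shock moves the curves to qd = 8462 - 3p and qs = 3p - 1332.
Clearing the new market: 8462 - 3p = 3p - 1332, so p = 4897/3 ≈ 1632.3333 and q = 3565.
Δq = 3565 − 3371 = +194.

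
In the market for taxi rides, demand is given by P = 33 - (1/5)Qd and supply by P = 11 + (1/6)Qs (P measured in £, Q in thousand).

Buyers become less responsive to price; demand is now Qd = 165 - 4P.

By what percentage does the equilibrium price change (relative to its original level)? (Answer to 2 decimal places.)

Before the shock: 165 - 5P = 6P - 66 ⇒ 231 = 11P ⇒ P = 21, Q = 60.
The new curves are Qd = 165 - 4P (demand) and Qs = 6P - 66 (supply).
Equate the new curves: 165 - 4P = 6P - 66, giving 231 = 10P, P = 23.1, Q = 72.6.
%ΔP = (23.1 − 21) / 21 × 100 = +10.00%.

+10.00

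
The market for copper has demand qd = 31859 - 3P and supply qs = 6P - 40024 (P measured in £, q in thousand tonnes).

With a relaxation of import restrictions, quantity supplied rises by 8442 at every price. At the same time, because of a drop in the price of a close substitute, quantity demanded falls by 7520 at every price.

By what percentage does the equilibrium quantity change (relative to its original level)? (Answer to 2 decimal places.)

Solve the original market: 31859 - 3P = 6P - 40024, hence P = 7987 and q = 7898.
The new curves are qd = 24339 - 3P (demand) and qs = 6P - 31582 (supply).
New equilibrium: 24339 - 3P = 6P - 31582 ⇒ 55921 = 9P ⇒ P = 55921/9 ≈ 6213.4444, q = 17096/3 ≈ 5698.6667.
%Δq = (5698.6667 − 7898) / 7898 × 100 = -27.85%.

-27.85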